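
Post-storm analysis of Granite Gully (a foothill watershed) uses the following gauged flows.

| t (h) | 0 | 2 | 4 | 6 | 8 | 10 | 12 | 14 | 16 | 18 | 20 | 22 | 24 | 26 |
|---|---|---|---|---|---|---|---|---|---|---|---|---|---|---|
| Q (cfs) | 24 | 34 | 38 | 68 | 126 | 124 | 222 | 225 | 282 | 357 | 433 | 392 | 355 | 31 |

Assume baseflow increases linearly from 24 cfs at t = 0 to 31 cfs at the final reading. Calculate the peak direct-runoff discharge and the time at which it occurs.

Q_p = 403.62 cfs at t = 20 h

Subtracting baseflow gives direct-runoff ordinates: 0.00, 9.46, 12.92, 42.38, 99.85, 97.31, 194.77, 197.23, 253.69, 328.15, 403.62, 362.08, 324.54, 0.00 cfs.
The maximum is 403.62 cfs, occurring at the reading for t = 20 h.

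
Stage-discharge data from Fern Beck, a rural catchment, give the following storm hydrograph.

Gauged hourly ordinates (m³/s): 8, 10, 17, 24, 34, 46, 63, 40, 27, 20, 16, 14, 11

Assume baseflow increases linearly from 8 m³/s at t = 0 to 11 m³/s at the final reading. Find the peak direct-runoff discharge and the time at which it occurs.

Q_p = 53.50 m³/s at t = 6 h

Subtracting baseflow gives direct-runoff ordinates: 0.00, 1.75, 8.50, 15.25, 25.00, 36.75, 53.50, 30.25, 17.00, 9.75, 5.50, 3.25, 0.00 m³/s.
The maximum is 53.50 m³/s, occurring at the reading for t = 6 h.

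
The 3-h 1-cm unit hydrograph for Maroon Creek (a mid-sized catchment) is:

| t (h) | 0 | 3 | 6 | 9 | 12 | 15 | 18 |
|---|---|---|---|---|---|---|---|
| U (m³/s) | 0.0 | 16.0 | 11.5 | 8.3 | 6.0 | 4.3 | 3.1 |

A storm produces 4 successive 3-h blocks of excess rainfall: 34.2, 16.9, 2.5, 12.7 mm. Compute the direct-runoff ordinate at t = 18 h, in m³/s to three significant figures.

By discrete convolution, Q_j = Σ (P_i / 10 mm) · U_{j−i}.
At t = 18 h (j=6): Q = (34.2/10)·3.1 + (16.9/10)·4.3 + (2.5/10)·6.0 + (12.7/10)·8.3 = 29.9 m³/s.

Q ≈ 29.9 m³/s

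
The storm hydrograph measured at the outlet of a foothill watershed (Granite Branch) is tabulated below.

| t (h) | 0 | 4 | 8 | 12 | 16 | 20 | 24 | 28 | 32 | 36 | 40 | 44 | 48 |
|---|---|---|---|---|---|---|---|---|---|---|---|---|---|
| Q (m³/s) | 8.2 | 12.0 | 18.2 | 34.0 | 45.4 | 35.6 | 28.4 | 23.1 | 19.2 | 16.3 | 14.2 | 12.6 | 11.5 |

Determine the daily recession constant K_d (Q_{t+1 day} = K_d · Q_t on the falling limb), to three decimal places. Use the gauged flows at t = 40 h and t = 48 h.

Between t = 40 h and t = 48 h the flow falls from 14.2 to 11.5 m³/s over 2×4 h = 8 h.
Per-interval ratio K = (11.5/14.2)^(1/2) = 0.8999; K_d = K^(24/4) = 0.531.

K_d ≈ 0.531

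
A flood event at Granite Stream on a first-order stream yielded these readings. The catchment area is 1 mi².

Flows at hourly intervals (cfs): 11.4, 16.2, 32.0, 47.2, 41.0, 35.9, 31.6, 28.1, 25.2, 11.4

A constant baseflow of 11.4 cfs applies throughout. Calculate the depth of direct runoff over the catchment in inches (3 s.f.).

d ≈ 0.257 in

Direct runoff: 0.0, 4.8, 20.6, 35.8, 29.6, 24.5, 20.2, 16.7, 13.8, 0.0 cfs; ΣQ_DR = 166.0 cfs.
V = ΣQ_DR · Δt = 166.0 × 3600 s = 5.976 × 10^5 ft³.
Over A = 1 mi², depth = V / A = 0.257 in.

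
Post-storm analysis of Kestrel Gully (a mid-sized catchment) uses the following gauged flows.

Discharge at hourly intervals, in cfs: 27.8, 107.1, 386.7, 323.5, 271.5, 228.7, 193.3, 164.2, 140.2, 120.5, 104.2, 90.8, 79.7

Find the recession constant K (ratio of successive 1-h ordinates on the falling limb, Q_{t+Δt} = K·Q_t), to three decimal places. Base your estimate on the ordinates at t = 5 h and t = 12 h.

Using the recession-limb readings at t = 5 h and t = 12 h: Q falls from 228.7 to 79.7 cfs over 7 intervals.
K = (Q₂/Q₁)^(1/7) = (79.7/228.7)^(1/7) = 0.860.

K ≈ 0.860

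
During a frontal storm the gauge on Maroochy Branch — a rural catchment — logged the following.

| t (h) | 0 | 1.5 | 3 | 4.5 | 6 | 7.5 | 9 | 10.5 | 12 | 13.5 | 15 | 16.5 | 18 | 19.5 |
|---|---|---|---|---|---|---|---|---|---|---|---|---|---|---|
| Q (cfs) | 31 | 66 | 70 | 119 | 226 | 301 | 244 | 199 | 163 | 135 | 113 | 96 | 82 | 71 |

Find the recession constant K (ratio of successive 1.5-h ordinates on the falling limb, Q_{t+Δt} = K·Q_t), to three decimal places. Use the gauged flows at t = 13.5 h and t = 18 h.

K ≈ 0.847

Using the recession-limb readings at t = 13.5 h and t = 18 h: Q falls from 135 to 82 cfs over 3 intervals.
K = (Q₂/Q₁)^(1/3) = (82/135)^(1/3) = 0.847.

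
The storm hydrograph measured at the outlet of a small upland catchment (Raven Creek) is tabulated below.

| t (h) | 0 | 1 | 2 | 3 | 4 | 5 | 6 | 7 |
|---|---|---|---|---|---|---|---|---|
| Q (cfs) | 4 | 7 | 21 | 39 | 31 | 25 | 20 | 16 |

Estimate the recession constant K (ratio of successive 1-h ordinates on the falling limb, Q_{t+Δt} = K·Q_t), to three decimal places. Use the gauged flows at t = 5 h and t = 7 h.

Using the recession-limb readings at t = 5 h and t = 7 h: Q falls from 25 to 16 cfs over 2 intervals.
K = (Q₂/Q₁)^(1/2) = (16/25)^(1/2) = 0.800.

K ≈ 0.800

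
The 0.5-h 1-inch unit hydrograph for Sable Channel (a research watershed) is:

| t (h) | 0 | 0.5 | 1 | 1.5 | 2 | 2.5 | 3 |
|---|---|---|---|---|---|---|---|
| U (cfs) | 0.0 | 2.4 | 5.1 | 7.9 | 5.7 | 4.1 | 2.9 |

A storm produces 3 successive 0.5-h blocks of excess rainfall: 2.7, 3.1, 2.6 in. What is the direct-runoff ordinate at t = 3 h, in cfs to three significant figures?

By discrete convolution, Q_j = Σ (P_i / 1 in) · U_{j−i}.
At t = 3 h (j=6): Q = (2.7/1)·2.9 + (3.1/1)·4.1 + (2.6/1)·5.7 = 35.4 cfs.

Q ≈ 35.4 cfs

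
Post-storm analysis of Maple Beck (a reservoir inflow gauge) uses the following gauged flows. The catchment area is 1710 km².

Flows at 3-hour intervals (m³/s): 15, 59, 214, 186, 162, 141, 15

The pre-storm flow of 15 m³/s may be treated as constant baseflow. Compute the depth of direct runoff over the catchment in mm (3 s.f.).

d ≈ 4.34 mm

Direct runoff: 0.0, 44.0, 199.0, 171.0, 147.0, 126.0, 0.0 m³/s; ΣQ_DR = 687.0 m³/s.
V = ΣQ_DR · Δt = 687.0 × 10800 s = 7.420 × 10^6 m³.
Over A = 1710 km², depth = V / A = 4.34 mm.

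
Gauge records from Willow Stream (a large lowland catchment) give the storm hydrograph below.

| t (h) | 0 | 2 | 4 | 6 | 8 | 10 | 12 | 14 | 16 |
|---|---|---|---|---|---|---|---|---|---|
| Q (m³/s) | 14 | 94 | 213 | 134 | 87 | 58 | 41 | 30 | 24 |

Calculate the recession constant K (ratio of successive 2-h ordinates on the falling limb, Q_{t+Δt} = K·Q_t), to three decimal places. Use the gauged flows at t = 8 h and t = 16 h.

Using the recession-limb readings at t = 8 h and t = 16 h: Q falls from 87 to 24 m³/s over 4 intervals.
K = (Q₂/Q₁)^(1/4) = (24/87)^(1/4) = 0.725.

K ≈ 0.725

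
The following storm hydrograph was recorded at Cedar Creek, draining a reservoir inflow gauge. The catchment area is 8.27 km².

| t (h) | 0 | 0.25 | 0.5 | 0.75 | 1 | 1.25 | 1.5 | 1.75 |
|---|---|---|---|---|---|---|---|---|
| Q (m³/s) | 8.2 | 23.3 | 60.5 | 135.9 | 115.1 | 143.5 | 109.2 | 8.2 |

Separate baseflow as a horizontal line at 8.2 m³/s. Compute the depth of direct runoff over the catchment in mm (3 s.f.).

d ≈ 58.6 mm

Direct runoff: 0.0, 15.1, 52.3, 127.7, 106.9, 135.3, 101.0, 0.0 m³/s; ΣQ_DR = 538.3 m³/s.
V = ΣQ_DR · Δt = 538.3 × 900 s = 4.845 × 10^5 m³.
Over A = 8.27 km², depth = V / A = 58.6 mm.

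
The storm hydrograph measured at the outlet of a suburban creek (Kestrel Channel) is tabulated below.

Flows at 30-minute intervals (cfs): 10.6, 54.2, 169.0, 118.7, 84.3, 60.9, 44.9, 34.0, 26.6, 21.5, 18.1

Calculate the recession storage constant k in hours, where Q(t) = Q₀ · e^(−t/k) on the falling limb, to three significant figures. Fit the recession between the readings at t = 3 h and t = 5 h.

On the falling limb, Q drops from 44.9 to 18.1 cfs between t = 3 h and t = 5 h (Δt = 2 h).
k = −Δt / ln(Q₂/Q₁) = −2 / ln(18.1/44.9) = 2.20 h.

k ≈ 2.20 h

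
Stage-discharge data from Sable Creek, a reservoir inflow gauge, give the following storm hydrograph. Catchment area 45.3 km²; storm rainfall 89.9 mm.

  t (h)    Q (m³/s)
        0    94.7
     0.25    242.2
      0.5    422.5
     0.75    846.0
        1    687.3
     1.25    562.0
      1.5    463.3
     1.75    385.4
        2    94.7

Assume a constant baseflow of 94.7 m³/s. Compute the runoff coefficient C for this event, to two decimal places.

ΣQ_DR = 2946 m³/s; V = ΣQ_DR·Δt = 2.651 × 10^6 m³.
Runoff depth d = V / A = 58.53 mm.
C = d / P = 58.53 / 89.9 = 0.65.

C ≈ 0.65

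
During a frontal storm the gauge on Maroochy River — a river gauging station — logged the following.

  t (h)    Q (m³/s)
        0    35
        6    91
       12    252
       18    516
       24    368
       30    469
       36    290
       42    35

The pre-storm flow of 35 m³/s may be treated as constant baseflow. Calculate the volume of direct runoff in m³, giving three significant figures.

V ≈ 3.84 × 10^7 m³

Direct-runoff ordinates (Q − Q_b): 0.0, 56.0, 217.0, 481.0, 333.0, 434.0, 255.0, 0.0 m³/s.
ΣQ_DR = 1776 m³/s.
With Δt = 6 h = 21600 s, V = ΣQ_DR · Δt = 1776 × 21600 = 3.84 × 10^7 m³.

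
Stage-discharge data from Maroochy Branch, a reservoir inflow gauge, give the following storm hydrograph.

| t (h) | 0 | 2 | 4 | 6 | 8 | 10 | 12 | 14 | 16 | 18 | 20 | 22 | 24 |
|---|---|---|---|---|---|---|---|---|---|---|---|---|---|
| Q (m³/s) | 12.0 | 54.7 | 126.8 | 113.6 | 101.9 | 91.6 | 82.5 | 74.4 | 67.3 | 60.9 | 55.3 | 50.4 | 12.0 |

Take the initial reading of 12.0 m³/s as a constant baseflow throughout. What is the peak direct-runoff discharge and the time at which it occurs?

Q_p = 114.8 m³/s at t = 4 h

Subtracting baseflow gives direct-runoff ordinates: 0.0, 42.7, 114.8, 101.6, 89.9, 79.6, 70.5, 62.4, 55.3, 48.9, 43.3, 38.4, 0.0 m³/s.
The maximum is 114.8 m³/s, occurring at the reading for t = 4 h.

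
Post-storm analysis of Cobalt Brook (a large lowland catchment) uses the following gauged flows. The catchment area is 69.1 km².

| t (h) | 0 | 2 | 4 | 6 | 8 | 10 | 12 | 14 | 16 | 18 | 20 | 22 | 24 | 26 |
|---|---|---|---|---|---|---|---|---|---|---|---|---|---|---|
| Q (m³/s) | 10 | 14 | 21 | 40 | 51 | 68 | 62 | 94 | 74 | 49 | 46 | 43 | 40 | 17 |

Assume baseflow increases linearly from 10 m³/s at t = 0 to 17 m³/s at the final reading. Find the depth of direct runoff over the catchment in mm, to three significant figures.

Direct runoff: 0.00, 3.46, 9.92, 28.38, 38.85, 55.31, 48.77, 80.23, 59.69, 34.15, 30.62, 27.08, 23.54, 0.00 m³/s; ΣQ_DR = 440.0 m³/s.
V = ΣQ_DR · Δt = 440.0 × 7200 s = 3.168 × 10^6 m³.
Over A = 69.1 km², depth = V / A = 45.8 mm.

d ≈ 45.8 mm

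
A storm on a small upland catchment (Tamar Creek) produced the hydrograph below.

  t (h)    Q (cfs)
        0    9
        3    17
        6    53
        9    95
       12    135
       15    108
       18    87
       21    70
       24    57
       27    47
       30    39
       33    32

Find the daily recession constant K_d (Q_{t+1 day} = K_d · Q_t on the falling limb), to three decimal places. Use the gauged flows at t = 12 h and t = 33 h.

Between t = 12 h and t = 33 h the flow falls from 135 to 32 cfs over 7×3 h = 21 h.
Per-interval ratio K = (32/135)^(1/7) = 0.8141; K_d = K^(24/3) = 0.193.

K_d ≈ 0.193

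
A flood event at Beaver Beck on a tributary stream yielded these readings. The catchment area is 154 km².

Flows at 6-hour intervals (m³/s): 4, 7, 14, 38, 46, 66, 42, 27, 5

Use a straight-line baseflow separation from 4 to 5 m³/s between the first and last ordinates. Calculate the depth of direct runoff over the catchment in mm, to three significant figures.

Direct runoff: 0.00, 2.88, 9.75, 33.62, 41.50, 61.38, 37.25, 22.12, 0.00 m³/s; ΣQ_DR = 208.5 m³/s.
V = ΣQ_DR · Δt = 208.5 × 21600 s = 4.504 × 10^6 m³.
Over A = 154 km², depth = V / A = 29.2 mm.

d ≈ 29.2 mm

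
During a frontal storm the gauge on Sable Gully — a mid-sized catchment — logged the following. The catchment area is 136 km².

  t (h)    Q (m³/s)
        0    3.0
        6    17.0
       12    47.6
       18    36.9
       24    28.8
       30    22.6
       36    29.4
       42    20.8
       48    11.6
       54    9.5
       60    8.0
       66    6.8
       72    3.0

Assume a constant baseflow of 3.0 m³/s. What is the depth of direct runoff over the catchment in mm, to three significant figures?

Direct runoff: 0.0, 14.0, 44.6, 33.9, 25.8, 19.6, 26.4, 17.8, 8.6, 6.5, 5.0, 3.8, 0.0 m³/s; ΣQ_DR = 206.0 m³/s.
V = ΣQ_DR · Δt = 206.0 × 21600 s = 4.450 × 10^6 m³.
Over A = 136 km², depth = V / A = 32.7 mm.

d ≈ 32.7 mm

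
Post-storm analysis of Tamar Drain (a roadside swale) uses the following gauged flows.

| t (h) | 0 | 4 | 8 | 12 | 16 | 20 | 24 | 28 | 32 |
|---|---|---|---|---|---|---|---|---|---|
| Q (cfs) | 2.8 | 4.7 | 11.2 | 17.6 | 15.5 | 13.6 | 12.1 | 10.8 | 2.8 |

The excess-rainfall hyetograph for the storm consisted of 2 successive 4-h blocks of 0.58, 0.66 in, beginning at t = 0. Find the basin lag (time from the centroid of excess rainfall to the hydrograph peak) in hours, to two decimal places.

t_L ≈ 7.87 h

Centroid of excess rainfall: t_c = Σ P_i·t̄_i / ΣP_i = 4.1290 h (block centres at 2, 6 h).
Hydrograph peak occurs at t = 12 h, so basin lag t_L = 12 − 4.1290 = 7.87 h.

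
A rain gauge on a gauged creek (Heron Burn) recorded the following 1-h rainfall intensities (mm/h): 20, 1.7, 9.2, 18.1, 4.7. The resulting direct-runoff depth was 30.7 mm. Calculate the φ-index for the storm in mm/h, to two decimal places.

Only the 3 blocks with intensity above φ contribute runoff: 20, 9.2, 18.1 mm/h.
Σ(I−φ)·Δt = d  ⇒  (20+9.2+18.1 − 3φ)·1 = 30.7
φ = (47.30 − 30.7/1) / 3 = 5.53 mm/h.

φ ≈ 5.53 mm/h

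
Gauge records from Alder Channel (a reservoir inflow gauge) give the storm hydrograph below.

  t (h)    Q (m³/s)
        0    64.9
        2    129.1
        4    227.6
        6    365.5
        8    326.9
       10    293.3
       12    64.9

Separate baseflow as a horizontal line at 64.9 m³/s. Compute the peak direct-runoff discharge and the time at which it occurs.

Subtracting baseflow gives direct-runoff ordinates: 0.0, 64.2, 162.7, 300.6, 262.0, 228.4, 0.0 m³/s.
The maximum is 300.6 m³/s, occurring at the reading for t = 6 h.

Q_p = 300.6 m³/s at t = 6 h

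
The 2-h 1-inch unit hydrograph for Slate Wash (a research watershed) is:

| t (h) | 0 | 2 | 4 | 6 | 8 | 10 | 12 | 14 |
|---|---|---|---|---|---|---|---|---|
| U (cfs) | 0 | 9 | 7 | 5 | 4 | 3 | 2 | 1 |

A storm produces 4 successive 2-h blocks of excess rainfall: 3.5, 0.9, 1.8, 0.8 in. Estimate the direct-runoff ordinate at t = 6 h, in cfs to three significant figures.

By discrete convolution, Q_j = Σ (P_i / 1 in) · U_{j−i}.
At t = 6 h (j=3): Q = (3.5/1)·5 + (0.9/1)·7 + (1.8/1)·9 + (0.8/1)·0 = 40.0 cfs.

Q ≈ 40.0 cfs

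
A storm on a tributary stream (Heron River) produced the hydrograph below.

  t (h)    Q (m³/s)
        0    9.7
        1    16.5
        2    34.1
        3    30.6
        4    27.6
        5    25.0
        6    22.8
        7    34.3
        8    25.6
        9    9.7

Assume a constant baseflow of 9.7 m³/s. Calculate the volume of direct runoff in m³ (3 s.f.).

Direct-runoff ordinates (Q − Q_b): 0.0, 6.8, 24.4, 20.9, 17.9, 15.3, 13.1, 24.6, 15.9, 0.0 m³/s.
ΣQ_DR = 138.9 m³/s.
With Δt = 1 h = 3600 s, V = ΣQ_DR · Δt = 138.9 × 3600 = 5.00 × 10^5 m³.

V ≈ 5.00 × 10^5 m³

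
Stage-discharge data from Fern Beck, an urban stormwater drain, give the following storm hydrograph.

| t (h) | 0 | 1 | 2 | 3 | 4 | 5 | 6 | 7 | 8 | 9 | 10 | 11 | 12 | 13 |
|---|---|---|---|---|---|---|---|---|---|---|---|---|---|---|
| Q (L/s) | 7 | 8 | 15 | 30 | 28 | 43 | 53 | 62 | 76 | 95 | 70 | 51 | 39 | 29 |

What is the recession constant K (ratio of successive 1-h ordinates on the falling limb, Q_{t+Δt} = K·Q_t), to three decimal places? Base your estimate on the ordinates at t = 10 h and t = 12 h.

K ≈ 0.746

Using the recession-limb readings at t = 10 h and t = 12 h: Q falls from 70 to 39 L/s over 2 intervals.
K = (Q₂/Q₁)^(1/2) = (39/70)^(1/2) = 0.746.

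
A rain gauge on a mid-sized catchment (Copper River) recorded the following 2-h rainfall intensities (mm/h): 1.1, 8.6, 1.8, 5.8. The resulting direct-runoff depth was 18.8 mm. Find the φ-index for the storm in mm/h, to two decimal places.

Only the 2 blocks with intensity above φ contribute runoff: 8.6, 5.8 mm/h.
Σ(I−φ)·Δt = d  ⇒  (8.6+5.8 − 2φ)·2 = 18.8
φ = (14.40 − 18.8/2) / 2 = 2.50 mm/h.

φ ≈ 2.50 mm/h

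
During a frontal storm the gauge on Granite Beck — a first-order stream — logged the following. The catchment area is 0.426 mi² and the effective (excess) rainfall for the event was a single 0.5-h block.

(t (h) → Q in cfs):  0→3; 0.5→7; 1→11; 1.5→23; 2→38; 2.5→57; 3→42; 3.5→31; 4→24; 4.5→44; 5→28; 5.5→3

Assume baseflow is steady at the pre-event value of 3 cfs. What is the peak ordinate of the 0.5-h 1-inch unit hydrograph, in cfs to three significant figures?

Direct runoff: 0.0, 4.0, 8.0, 20.0, 35.0, 54.0, 39.0, 28.0, 21.0, 41.0, 25.0, 0.0 cfs; ΣQ_DR = 275.0 cfs, peak = 54.0 cfs.
Runoff depth d = ΣQ_DR·Δt / A = 275.0 × 1800 / (0.426 mi²) = 0.5002 in.
The 1-inch UH is the DRH scaled by (1 in)/d, so U_p = 54.0 × 1/0.5002 = 108 cfs.

U_p ≈ 108 cfs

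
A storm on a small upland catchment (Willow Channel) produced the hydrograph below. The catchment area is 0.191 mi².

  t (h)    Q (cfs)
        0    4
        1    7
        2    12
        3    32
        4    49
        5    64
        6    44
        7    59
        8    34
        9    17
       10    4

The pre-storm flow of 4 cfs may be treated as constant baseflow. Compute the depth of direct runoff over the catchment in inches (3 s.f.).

Direct runoff: 0.0, 3.0, 8.0, 28.0, 45.0, 60.0, 40.0, 55.0, 30.0, 13.0, 0.0 cfs; ΣQ_DR = 282.0 cfs.
V = ΣQ_DR · Δt = 282.0 × 3600 s = 1.015 × 10^6 ft³.
Over A = 0.191 mi², depth = V / A = 2.29 in.

d ≈ 2.29 in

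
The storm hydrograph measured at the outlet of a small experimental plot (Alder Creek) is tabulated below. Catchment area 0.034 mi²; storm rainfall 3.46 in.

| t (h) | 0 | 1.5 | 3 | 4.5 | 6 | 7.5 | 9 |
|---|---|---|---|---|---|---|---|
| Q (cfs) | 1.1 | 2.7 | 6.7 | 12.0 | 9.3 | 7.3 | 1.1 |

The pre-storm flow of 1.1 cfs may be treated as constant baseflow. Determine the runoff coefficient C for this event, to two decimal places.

ΣQ_DR = 32.50 cfs; V = ΣQ_DR·Δt = 1.755 × 10^5 ft³.
Runoff depth d = V / A = 2.222 in.
C = d / P = 2.222 / 3.46 = 0.64.

C ≈ 0.64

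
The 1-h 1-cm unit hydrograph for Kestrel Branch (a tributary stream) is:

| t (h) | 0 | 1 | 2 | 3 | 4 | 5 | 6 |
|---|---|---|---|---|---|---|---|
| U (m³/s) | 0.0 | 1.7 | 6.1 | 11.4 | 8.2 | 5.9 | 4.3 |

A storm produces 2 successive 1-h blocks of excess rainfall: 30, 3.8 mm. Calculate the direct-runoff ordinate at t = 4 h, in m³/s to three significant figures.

By discrete convolution, Q_j = Σ (P_i / 10 mm) · U_{j−i}.
At t = 4 h (j=4): Q = (30/10)·8.2 + (3.8/10)·11.4 = 28.9 m³/s.

Q ≈ 28.9 m³/s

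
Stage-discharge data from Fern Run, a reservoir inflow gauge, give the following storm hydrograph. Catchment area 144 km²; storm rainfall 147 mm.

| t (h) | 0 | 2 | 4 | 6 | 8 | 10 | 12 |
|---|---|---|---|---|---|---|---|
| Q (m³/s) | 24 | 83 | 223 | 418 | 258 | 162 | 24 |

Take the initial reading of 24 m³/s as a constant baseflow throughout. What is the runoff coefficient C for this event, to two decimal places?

C ≈ 0.35

ΣQ_DR = 1024 m³/s; V = ΣQ_DR·Δt = 7.373 × 10^6 m³.
Runoff depth d = V / A = 51.20 mm.
C = d / P = 51.20 / 147 = 0.35.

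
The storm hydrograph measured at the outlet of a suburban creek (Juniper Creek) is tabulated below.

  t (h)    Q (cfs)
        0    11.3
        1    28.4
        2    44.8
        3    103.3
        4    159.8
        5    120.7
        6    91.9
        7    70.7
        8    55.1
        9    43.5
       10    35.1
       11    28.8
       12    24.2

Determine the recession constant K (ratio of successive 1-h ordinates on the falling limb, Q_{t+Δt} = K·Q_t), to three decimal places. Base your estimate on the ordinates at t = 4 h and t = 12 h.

K ≈ 0.790

Using the recession-limb readings at t = 4 h and t = 12 h: Q falls from 159.8 to 24.2 cfs over 8 intervals.
K = (Q₂/Q₁)^(1/8) = (24.2/159.8)^(1/8) = 0.790.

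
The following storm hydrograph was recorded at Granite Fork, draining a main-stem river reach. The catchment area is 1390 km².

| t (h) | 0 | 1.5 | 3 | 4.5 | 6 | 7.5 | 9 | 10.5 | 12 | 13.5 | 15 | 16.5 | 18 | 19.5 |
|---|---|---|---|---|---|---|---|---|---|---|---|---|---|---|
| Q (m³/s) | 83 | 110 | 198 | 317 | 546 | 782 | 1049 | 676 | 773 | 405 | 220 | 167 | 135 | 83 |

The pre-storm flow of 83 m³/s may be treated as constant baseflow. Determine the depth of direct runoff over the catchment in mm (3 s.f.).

Direct runoff: 0.0, 27.0, 115.0, 234.0, 463.0, 699.0, 966.0, 593.0, 690.0, 322.0, 137.0, 84.0, 52.0, 0.0 m³/s; ΣQ_DR = 4382 m³/s.
V = ΣQ_DR · Δt = 4382 × 5400 s = 2.366 × 10^7 m³.
Over A = 1390 km², depth = V / A = 17.0 mm.

d ≈ 17.0 mm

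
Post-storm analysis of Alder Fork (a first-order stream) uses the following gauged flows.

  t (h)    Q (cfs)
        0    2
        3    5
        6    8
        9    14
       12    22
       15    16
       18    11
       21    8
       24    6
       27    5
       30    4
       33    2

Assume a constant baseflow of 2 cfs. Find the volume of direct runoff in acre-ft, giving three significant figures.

Direct-runoff ordinates (Q − Q_b): 0.0, 3.0, 6.0, 12.0, 20.0, 14.0, 9.0, 6.0, 4.0, 3.0, 2.0, 0.0 cfs.
ΣQ_DR = 79.00 cfs.
With Δt = 3 h = 10800 s, V = ΣQ_DR · Δt = 79.00 × 10800 = 8.53 × 10^5 ft³ = 19.6 acre-ft.

V ≈ 19.6 acre-ft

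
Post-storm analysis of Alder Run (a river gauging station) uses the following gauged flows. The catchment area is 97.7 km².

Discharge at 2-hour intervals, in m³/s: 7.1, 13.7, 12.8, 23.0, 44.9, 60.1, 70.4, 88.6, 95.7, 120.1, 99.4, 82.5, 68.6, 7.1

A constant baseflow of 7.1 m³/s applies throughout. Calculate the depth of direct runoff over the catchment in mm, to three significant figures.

Direct runoff: 0.0, 6.6, 5.7, 15.9, 37.8, 53.0, 63.3, 81.5, 88.6, 113.0, 92.3, 75.4, 61.5, 0.0 m³/s; ΣQ_DR = 694.6 m³/s.
V = ΣQ_DR · Δt = 694.6 × 7200 s = 5.001 × 10^6 m³.
Over A = 97.7 km², depth = V / A = 51.2 mm.

d ≈ 51.2 mm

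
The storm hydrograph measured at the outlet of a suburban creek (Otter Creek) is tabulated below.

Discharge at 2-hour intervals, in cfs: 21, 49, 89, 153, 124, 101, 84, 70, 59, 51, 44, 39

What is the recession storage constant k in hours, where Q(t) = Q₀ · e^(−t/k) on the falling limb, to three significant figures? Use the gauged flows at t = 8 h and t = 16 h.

k ≈ 10.8 h

On the falling limb, Q drops from 124 to 59 cfs between t = 8 h and t = 16 h (Δt = 8 h).
k = −Δt / ln(Q₂/Q₁) = −8 / ln(59/124) = 10.8 h.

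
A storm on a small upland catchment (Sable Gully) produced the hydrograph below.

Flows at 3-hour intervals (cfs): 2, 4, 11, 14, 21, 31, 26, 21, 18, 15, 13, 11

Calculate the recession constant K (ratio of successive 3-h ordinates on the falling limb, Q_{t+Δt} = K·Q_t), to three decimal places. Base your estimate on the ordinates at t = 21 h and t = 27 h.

K ≈ 0.845

Using the recession-limb readings at t = 21 h and t = 27 h: Q falls from 21 to 15 cfs over 2 intervals.
K = (Q₂/Q₁)^(1/2) = (15/21)^(1/2) = 0.845.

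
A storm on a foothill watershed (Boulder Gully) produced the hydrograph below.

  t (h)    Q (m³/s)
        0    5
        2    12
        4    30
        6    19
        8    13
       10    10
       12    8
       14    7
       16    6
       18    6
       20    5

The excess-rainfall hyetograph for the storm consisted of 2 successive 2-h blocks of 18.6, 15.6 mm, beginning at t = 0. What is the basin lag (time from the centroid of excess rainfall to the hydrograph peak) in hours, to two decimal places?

t_L ≈ 2.09 h

Centroid of excess rainfall: t_c = Σ P_i·t̄_i / ΣP_i = 1.9123 h (block centres at 1, 3 h).
Hydrograph peak occurs at t = 4 h, so basin lag t_L = 4 − 1.9123 = 2.09 h.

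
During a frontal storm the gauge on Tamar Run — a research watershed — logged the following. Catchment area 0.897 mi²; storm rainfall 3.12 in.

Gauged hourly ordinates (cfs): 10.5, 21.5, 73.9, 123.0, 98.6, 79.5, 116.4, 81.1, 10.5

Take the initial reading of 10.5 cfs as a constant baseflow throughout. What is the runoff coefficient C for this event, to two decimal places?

ΣQ_DR = 520.5 cfs; V = ΣQ_DR·Δt = 1.874 × 10^6 ft³.
Runoff depth d = V / A = 0.8992 in.
C = d / P = 0.8992 / 3.12 = 0.29.

C ≈ 0.29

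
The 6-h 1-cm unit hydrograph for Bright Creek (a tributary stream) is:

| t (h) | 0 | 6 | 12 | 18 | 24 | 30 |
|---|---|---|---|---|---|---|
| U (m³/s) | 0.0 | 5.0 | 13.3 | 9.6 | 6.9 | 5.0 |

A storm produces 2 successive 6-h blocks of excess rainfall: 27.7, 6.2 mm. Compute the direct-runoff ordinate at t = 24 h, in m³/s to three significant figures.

Q ≈ 25.1 m³/s

By discrete convolution, Q_j = Σ (P_i / 10 mm) · U_{j−i}.
At t = 24 h (j=4): Q = (27.7/10)·6.9 + (6.2/10)·9.6 = 25.1 m³/s.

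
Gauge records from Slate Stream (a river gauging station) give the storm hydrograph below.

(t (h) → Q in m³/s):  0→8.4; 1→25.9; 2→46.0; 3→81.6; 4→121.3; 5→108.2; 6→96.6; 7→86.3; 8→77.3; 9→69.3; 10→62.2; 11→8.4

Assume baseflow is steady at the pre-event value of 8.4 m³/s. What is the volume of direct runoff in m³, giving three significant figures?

Direct-runoff ordinates (Q − Q_b): 0.0, 17.5, 37.6, 73.2, 112.9, 99.8, 88.2, 77.9, 68.9, 60.9, 53.8, 0.0 m³/s.
ΣQ_DR = 690.7 m³/s.
With Δt = 1 h = 3600 s, V = ΣQ_DR · Δt = 690.7 × 3600 = 2.49 × 10^6 m³.

V ≈ 2.49 × 10^6 m³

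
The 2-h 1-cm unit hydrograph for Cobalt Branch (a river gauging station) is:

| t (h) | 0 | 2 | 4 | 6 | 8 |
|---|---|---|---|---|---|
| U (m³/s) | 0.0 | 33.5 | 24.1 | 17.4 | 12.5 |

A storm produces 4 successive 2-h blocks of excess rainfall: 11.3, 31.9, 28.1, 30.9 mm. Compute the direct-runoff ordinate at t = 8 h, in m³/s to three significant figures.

By discrete convolution, Q_j = Σ (P_i / 10 mm) · U_{j−i}.
At t = 8 h (j=4): Q = (11.3/10)·12.5 + (31.9/10)·17.4 + (28.1/10)·24.1 + (30.9/10)·33.5 = 241 m³/s.

Q ≈ 241 m³/s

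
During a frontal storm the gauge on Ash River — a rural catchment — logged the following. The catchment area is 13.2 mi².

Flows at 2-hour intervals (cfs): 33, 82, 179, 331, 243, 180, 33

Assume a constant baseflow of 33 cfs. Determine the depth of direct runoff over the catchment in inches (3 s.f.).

d ≈ 0.200 in

Direct runoff: 0.0, 49.0, 146.0, 298.0, 210.0, 147.0, 0.0 cfs; ΣQ_DR = 850.0 cfs.
V = ΣQ_DR · Δt = 850.0 × 7200 s = 6.120 × 10^6 ft³.
Over A = 13.2 mi², depth = V / A = 0.200 in.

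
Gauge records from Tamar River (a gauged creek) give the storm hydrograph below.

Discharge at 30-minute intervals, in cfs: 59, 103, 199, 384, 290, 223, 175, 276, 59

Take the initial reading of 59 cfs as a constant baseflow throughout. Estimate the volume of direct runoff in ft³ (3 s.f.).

Direct-runoff ordinates (Q − Q_b): 0.0, 44.0, 140.0, 325.0, 231.0, 164.0, 116.0, 217.0, 0.0 cfs.
ΣQ_DR = 1237 cfs.
With Δt = 0.5 h = 1800 s, V = ΣQ_DR · Δt = 1237 × 1800 = 2.23 × 10^6 ft³.

V ≈ 2.23 × 10^6 ft³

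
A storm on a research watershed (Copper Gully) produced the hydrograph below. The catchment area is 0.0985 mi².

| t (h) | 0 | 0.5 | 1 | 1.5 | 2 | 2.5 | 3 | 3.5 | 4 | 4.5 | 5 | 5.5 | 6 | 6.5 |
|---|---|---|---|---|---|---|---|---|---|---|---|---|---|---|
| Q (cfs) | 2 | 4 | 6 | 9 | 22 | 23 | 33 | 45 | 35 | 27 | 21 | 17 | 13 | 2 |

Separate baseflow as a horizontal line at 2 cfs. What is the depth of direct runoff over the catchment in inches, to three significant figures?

d ≈ 1.82 in

Direct runoff: 0.0, 2.0, 4.0, 7.0, 20.0, 21.0, 31.0, 43.0, 33.0, 25.0, 19.0, 15.0, 11.0, 0.0 cfs; ΣQ_DR = 231.0 cfs.
V = ΣQ_DR · Δt = 231.0 × 1800 s = 4.158 × 10^5 ft³.
Over A = 0.0985 mi², depth = V / A = 1.82 in.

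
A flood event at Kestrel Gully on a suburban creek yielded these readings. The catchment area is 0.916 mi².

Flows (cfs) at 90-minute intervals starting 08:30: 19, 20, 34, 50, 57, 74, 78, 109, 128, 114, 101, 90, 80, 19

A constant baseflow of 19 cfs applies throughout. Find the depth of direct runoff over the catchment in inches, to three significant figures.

d ≈ 1.79 in

Direct runoff: 0.0, 1.0, 15.0, 31.0, 38.0, 55.0, 59.0, 90.0, 109.0, 95.0, 82.0, 71.0, 61.0, 0.0 cfs; ΣQ_DR = 707.0 cfs.
V = ΣQ_DR · Δt = 707.0 × 5400 s = 3.818 × 10^6 ft³.
Over A = 0.916 mi², depth = V / A = 1.79 in.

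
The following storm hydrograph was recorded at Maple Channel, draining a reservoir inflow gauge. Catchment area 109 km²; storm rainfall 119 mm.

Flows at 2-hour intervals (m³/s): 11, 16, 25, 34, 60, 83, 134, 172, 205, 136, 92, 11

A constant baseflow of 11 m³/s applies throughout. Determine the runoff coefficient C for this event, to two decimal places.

ΣQ_DR = 847.0 m³/s; V = ΣQ_DR·Δt = 6.098 × 10^6 m³.
Runoff depth d = V / A = 55.95 mm.
C = d / P = 55.95 / 119 = 0.47.

C ≈ 0.47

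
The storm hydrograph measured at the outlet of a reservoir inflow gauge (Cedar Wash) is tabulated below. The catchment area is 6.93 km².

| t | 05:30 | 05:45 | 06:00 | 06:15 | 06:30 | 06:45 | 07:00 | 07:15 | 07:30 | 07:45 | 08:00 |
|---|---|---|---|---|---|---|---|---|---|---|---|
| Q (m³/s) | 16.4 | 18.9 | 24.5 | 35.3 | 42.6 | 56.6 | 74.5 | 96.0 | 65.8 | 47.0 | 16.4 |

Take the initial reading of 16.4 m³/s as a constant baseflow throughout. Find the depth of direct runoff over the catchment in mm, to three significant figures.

d ≈ 40.7 mm

Direct runoff: 0.0, 2.5, 8.1, 18.9, 26.2, 40.2, 58.1, 79.6, 49.4, 30.6, 0.0 m³/s; ΣQ_DR = 313.6 m³/s.
V = ΣQ_DR · Δt = 313.6 × 900 s = 2.822 × 10^5 m³.
Over A = 6.93 km², depth = V / A = 40.7 mm.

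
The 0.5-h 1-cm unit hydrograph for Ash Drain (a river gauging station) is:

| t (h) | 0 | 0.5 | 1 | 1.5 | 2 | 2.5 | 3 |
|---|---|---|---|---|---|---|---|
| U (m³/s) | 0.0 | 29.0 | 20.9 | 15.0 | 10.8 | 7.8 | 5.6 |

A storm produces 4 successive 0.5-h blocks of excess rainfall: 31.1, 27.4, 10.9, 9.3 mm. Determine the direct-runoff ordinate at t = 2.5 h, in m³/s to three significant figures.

Q ≈ 89.6 m³/s

By discrete convolution, Q_j = Σ (P_i / 10 mm) · U_{j−i}.
At t = 2.5 h (j=5): Q = (31.1/10)·7.8 + (27.4/10)·10.8 + (10.9/10)·15.0 + (9.3/10)·20.9 = 89.6 m³/s.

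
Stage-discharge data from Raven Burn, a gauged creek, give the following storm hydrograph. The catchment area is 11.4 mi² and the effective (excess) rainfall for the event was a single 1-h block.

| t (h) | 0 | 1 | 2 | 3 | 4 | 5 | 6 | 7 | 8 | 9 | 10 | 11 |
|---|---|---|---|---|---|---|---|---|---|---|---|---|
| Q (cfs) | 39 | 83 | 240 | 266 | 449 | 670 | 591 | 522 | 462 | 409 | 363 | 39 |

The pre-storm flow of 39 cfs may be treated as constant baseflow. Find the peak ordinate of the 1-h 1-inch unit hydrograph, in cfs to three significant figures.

Direct runoff: 0.0, 44.0, 201.0, 227.0, 410.0, 631.0, 552.0, 483.0, 423.0, 370.0, 324.0, 0.0 cfs; ΣQ_DR = 3665 cfs, peak = 631.0 cfs.
Runoff depth d = ΣQ_DR·Δt / A = 3665 × 3600 / (11.4 mi²) = 0.4982 in.
The 1-inch UH is the DRH scaled by (1 in)/d, so U_p = 631.0 × 1/0.4982 = 1270 cfs.

U_p ≈ 1270 cfs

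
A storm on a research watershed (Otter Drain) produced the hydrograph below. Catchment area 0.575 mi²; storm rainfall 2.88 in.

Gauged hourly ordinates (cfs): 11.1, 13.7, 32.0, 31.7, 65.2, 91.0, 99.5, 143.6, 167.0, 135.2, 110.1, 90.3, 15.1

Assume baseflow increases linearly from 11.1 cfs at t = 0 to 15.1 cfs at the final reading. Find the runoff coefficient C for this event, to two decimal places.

ΣQ_DR = 835.2 cfs; V = ΣQ_DR·Δt = 3.007 × 10^6 ft³.
Runoff depth d = V / A = 2.251 in.
C = d / P = 2.251 / 2.88 = 0.78.

C ≈ 0.78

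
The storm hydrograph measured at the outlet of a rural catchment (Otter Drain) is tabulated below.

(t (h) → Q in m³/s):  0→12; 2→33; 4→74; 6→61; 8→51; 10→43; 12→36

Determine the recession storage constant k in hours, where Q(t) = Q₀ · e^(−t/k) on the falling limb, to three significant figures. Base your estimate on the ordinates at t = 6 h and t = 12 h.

On the falling limb, Q drops from 61 to 36 m³/s between t = 6 h and t = 12 h (Δt = 6 h).
k = −Δt / ln(Q₂/Q₁) = −6 / ln(36/61) = 11.4 h.

k ≈ 11.4 h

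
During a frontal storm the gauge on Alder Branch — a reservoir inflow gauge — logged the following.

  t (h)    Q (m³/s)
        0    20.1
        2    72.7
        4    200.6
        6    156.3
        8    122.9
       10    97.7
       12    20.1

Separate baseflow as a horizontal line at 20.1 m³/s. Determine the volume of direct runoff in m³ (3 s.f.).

V ≈ 3.96 × 10^6 m³

Direct-runoff ordinates (Q − Q_b): 0.0, 52.6, 180.5, 136.2, 102.8, 77.6, 0.0 m³/s.
ΣQ_DR = 549.7 m³/s.
With Δt = 2 h = 7200 s, V = ΣQ_DR · Δt = 549.7 × 7200 = 3.96 × 10^6 m³.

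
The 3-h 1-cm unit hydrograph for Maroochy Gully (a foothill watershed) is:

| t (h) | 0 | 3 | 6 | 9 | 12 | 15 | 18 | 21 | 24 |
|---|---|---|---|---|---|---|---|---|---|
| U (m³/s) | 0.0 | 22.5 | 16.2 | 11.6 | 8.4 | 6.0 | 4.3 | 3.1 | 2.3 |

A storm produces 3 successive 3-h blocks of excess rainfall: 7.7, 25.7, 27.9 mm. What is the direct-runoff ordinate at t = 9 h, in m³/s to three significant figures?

By discrete convolution, Q_j = Σ (P_i / 10 mm) · U_{j−i}.
At t = 9 h (j=3): Q = (7.7/10)·11.6 + (25.7/10)·16.2 + (27.9/10)·22.5 = 113 m³/s.

Q ≈ 113 m³/s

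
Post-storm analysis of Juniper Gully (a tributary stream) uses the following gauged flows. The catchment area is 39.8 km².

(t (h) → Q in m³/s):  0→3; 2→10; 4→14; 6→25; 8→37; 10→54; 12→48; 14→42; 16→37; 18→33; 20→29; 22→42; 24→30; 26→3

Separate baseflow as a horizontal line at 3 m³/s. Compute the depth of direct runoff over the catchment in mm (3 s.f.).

d ≈ 66.0 mm

Direct runoff: 0.0, 7.0, 11.0, 22.0, 34.0, 51.0, 45.0, 39.0, 34.0, 30.0, 26.0, 39.0, 27.0, 0.0 m³/s; ΣQ_DR = 365.0 m³/s.
V = ΣQ_DR · Δt = 365.0 × 7200 s = 2.628 × 10^6 m³.
Over A = 39.8 km², depth = V / A = 66.0 mm.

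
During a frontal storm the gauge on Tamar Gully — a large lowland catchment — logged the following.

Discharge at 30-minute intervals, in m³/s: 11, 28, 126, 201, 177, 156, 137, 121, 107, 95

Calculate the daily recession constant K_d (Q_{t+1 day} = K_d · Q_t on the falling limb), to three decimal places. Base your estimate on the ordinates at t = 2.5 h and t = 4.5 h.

K_d ≈ 0.003

Between t = 2.5 h and t = 4.5 h the flow falls from 156 to 95 m³/s over 4×0.5 h = 2 h.
Per-interval ratio K = (95/156)^(1/4) = 0.8834; K_d = K^(24/0.5) = 0.003.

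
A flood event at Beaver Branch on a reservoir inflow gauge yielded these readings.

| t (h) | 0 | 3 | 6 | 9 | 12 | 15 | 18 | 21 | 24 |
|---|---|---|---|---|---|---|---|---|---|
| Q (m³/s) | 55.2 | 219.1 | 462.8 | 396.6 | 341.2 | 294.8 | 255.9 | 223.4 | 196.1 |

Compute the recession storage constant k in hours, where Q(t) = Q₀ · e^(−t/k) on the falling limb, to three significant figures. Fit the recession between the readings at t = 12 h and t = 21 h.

k ≈ 21.3 h

On the falling limb, Q drops from 341.2 to 223.4 m³/s between t = 12 h and t = 21 h (Δt = 9 h).
k = −Δt / ln(Q₂/Q₁) = −9 / ln(223.4/341.2) = 21.3 h.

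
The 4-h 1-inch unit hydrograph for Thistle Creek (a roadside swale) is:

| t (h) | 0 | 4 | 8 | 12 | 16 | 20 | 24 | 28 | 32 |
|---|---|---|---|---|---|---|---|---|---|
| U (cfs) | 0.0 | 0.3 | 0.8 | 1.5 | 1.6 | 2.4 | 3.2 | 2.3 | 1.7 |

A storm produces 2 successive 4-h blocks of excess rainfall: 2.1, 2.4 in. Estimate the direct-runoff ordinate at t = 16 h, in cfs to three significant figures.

Q ≈ 6.96 cfs

By discrete convolution, Q_j = Σ (P_i / 1 in) · U_{j−i}.
At t = 16 h (j=4): Q = (2.1/1)·1.6 + (2.4/1)·1.5 = 6.96 cfs.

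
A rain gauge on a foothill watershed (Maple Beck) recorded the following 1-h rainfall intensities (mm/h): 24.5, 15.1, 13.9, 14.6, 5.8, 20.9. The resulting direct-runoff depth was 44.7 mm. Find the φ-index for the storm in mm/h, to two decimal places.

φ ≈ 8.86 mm/h

Only the 5 blocks with intensity above φ contribute runoff: 24.5, 15.1, 13.9, 14.6, 20.9 mm/h.
Σ(I−φ)·Δt = d  ⇒  (24.5+15.1+13.9+14.6+20.9 − 5φ)·1 = 44.7
φ = (89.00 − 44.7/1) / 5 = 8.86 mm/h.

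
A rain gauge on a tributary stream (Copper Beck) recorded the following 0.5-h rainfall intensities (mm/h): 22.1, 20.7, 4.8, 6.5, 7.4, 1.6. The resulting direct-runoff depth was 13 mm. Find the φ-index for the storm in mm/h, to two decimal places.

Only the 2 blocks with intensity above φ contribute runoff: 22.1, 20.7 mm/h.
Σ(I−φ)·Δt = d  ⇒  (22.1+20.7 − 2φ)·0.5 = 13
φ = (42.80 − 13/0.5) / 2 = 8.40 mm/h.

φ ≈ 8.40 mm/h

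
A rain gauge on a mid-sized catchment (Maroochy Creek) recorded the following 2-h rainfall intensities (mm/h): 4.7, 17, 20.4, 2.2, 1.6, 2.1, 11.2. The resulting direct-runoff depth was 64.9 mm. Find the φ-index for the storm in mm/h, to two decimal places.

Only the 3 blocks with intensity above φ contribute runoff: 17, 20.4, 11.2 mm/h.
Σ(I−φ)·Δt = d  ⇒  (17+20.4+11.2 − 3φ)·2 = 64.9
φ = (48.60 − 64.9/2) / 3 = 5.38 mm/h.

φ ≈ 5.38 mm/h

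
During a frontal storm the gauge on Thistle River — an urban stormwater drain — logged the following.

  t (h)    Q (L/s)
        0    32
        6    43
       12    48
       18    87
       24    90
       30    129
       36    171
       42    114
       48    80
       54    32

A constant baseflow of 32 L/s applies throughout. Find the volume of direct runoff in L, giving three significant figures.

Direct-runoff ordinates (Q − Q_b): 0.0, 11.0, 16.0, 55.0, 58.0, 97.0, 139.0, 82.0, 48.0, 0.0 L/s.
ΣQ_DR = 506.0 L/s.
With Δt = 6 h = 21600 s, V = ΣQ_DR · Δt = 506.0 × 21600 = 1.09 × 10^7 L.

V ≈ 1.09 × 10^7 L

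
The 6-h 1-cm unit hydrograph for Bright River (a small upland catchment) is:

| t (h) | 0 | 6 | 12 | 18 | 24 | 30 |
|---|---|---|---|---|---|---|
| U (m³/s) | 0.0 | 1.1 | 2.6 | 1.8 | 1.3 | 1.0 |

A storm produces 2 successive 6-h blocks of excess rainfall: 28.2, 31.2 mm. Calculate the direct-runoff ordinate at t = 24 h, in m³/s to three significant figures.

By discrete convolution, Q_j = Σ (P_i / 10 mm) · U_{j−i}.
At t = 24 h (j=4): Q = (28.2/10)·1.3 + (31.2/10)·1.8 = 9.28 m³/s.

Q ≈ 9.28 m³/s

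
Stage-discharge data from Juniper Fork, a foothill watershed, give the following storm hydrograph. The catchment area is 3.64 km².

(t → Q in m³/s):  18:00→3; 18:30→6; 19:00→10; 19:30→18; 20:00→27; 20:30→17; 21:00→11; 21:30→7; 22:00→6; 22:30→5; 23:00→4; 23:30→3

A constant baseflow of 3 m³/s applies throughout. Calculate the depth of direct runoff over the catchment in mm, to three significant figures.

d ≈ 40.1 mm

Direct runoff: 0.0, 3.0, 7.0, 15.0, 24.0, 14.0, 8.0, 4.0, 3.0, 2.0, 1.0, 0.0 m³/s; ΣQ_DR = 81.00 m³/s.
V = ΣQ_DR · Δt = 81.00 × 1800 s = 1.458 × 10^5 m³.
Over A = 3.64 km², depth = V / A = 40.1 mm.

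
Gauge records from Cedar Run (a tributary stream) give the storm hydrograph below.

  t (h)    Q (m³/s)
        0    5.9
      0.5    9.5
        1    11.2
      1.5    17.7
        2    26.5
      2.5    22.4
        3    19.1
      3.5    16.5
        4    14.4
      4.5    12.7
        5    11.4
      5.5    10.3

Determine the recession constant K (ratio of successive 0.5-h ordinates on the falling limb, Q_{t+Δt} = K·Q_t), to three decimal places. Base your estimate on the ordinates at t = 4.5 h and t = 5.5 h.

Using the recession-limb readings at t = 4.5 h and t = 5.5 h: Q falls from 12.7 to 10.3 m³/s over 2 intervals.
K = (Q₂/Q₁)^(1/2) = (10.3/12.7)^(1/2) = 0.901.

K ≈ 0.901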